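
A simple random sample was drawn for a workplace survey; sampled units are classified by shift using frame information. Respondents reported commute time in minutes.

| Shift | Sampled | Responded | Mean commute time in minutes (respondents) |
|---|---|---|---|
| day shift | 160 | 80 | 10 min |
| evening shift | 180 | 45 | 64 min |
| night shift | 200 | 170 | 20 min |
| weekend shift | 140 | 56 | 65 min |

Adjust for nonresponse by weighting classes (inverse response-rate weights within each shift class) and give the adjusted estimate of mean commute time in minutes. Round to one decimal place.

38.6

Response rates by class: day shift 80/160 = 50%, evening shift 45/180 = 25%, night shift 170/200 = 85%, weekend shift 56/140 = 40%.
Inverse-response-rate weighting restores each class to its sampled count, so class totals weight by n_sampled:
  day shift: 160 × 10 = 1600
  evening shift: 180 × 64 = 11,520
  night shift: 200 × 20 = 4000
  weekend shift: 140 × 65 = 9100
Adjusted estimate = 26,220 / 680 = 38.5588 → 38.6.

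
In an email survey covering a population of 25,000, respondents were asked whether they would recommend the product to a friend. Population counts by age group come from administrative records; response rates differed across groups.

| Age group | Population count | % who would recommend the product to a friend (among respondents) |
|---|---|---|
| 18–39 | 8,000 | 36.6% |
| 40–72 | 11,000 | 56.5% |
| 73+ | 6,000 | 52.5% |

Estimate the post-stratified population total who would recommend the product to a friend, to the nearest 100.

12,300

Each cell contributes its population count × the respondent rate:
  18–39: 8,000 × 36.6% = 2928
  40–72: 11,000 × 56.5% = 6215
  73+: 6,000 × 52.5% = 3150
Estimated total = 12,293 → 12,300.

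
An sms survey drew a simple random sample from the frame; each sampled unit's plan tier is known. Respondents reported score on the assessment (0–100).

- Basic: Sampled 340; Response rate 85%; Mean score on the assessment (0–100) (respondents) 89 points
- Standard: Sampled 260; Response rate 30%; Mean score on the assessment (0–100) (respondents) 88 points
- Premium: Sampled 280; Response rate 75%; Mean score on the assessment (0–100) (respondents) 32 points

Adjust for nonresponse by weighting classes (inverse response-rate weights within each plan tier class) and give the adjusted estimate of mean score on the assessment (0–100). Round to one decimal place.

70.6

Each respondent's weight = sampled/responded in their class; summing within a class gives n_sampled, so:
  Basic: 340 × 89 = 30,260
  Standard: 260 × 88 = 22,880
  Premium: 280 × 32 = 8960
Adjusted estimate = 62,100 / 880 = 70.5682 → 70.6.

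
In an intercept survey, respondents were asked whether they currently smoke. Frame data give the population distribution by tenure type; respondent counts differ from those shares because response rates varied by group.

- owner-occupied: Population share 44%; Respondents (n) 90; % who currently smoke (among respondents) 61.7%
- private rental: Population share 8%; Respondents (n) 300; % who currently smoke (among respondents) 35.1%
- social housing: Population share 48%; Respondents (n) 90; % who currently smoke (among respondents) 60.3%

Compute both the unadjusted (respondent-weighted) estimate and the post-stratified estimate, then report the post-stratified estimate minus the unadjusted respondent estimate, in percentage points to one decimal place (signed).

+14.1 percentage points

Naive respondent-only estimate (weights = respondent counts):
  (90/480)×61.7 + (300/480)×35.1 + (90/480)×60.3 = 44.8125%
Post-stratified estimate weights by population shares:
  0.44×61.7 + 0.08×35.1 + 0.48×60.3 = 58.9%
Difference = 58.9 − 44.8125 = 14.0875 pp.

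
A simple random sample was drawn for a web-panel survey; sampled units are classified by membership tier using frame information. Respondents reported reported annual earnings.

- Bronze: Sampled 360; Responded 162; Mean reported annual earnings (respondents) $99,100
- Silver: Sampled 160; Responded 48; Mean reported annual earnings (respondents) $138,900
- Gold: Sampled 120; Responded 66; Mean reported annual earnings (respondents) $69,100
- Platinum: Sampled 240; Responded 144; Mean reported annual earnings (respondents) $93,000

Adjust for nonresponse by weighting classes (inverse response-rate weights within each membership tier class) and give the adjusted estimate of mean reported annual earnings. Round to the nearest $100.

Class response rates: Bronze 162/360 = 45%, Silver 48/160 = 30%, Gold 66/120 = 55%, Platinum 144/240 = 60%.
Weighting each respondent by the inverse class response rate inflates each class back to its sampled size, so the class weight is n_sampled:
  Bronze: 360 × 99,100 = 35,676,000
  Silver: 160 × 138,900 = 22,224,000
  Gold: 120 × 69,100 = 8,292,000
  Platinum: 240 × 93,000 = 22,320,000
Adjusted estimate = 88,512,000 / 880 = 100582 → $100,600.

$100,600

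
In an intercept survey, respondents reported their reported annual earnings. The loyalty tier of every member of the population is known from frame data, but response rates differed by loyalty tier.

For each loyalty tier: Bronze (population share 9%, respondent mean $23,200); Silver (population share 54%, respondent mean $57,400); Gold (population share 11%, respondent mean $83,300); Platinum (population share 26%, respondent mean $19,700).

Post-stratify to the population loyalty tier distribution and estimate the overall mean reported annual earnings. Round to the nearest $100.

Each cell contributes population-share × respondent value:
  Bronze: 0.09 × 23,200 = 2088
  Silver: 0.54 × 57,400 = 30,996
  Gold: 0.11 × 83,300 = 9163
  Platinum: 0.26 × 19,700 = 5122
Post-stratified estimate = 47,369 → $47,400.

$47,400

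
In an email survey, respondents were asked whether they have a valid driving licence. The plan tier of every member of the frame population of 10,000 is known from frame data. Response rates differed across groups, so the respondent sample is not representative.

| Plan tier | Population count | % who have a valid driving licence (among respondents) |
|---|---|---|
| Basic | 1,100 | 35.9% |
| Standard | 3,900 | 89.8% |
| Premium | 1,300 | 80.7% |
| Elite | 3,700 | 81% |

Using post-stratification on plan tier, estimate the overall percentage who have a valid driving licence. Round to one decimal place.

79.4%

Reweight to the known plan tier distribution:
  Basic: (1,100/10,000) × 35.9 = 3.949
  Standard: (3,900/10,000) × 89.8 = 35.022
  Premium: (1,300/10,000) × 80.7 = 10.491
  Elite: (3,700/10,000) × 81 = 29.97
Post-stratified estimate = 79.432 → 79.4%.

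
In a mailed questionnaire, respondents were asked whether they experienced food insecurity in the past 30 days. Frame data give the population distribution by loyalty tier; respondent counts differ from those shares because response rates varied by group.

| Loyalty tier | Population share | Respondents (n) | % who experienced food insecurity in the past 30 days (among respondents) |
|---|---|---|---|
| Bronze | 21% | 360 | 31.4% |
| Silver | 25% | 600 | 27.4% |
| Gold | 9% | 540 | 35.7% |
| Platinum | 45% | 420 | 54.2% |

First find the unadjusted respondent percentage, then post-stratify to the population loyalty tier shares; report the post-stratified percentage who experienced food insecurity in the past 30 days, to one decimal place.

Unadjusted (pooled respondent) estimate weights by respondent counts:
  (360/1920)×31.4 + (600/1920)×27.4 + (540/1920)×35.7 + (420/1920)×54.2 = 36.3469%
Reweighting by population loyalty tier shares:
  0.21×31.4 + 0.25×27.4 + 0.09×35.7 + 0.45×54.2 = 41.047%

41.0%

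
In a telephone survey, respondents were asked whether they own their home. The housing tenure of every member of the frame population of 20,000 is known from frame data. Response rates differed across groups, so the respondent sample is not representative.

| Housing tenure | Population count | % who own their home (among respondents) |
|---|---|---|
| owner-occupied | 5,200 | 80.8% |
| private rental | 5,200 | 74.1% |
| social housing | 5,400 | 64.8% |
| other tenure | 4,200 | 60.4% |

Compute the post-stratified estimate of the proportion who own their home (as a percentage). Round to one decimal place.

Weight each group's respondent value by its population share:
  owner-occupied: (5,200/20,000) × 80.8 = 21.008
  private rental: (5,200/20,000) × 74.1 = 19.266
  social housing: (5,400/20,000) × 64.8 = 17.496
  other tenure: (4,200/20,000) × 60.4 = 12.684
Post-stratified estimate = 70.454 → 70.5%.

70.5%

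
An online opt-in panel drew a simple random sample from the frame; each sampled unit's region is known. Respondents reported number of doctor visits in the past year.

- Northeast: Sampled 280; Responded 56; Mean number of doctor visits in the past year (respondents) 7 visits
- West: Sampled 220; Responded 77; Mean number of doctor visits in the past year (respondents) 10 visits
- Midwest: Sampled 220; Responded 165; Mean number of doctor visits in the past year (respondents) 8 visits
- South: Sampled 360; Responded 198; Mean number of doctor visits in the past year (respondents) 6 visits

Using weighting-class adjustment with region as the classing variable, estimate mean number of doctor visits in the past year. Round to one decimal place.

7.5

Class response rates: Northeast 56/280 = 20%, West 77/220 = 35%, Midwest 165/220 = 75%, South 198/360 = 55%.
Inverse-response-rate weighting restores each class to its sampled count, so class totals weight by n_sampled:
  Northeast: 280 × 7 = 1960
  West: 220 × 10 = 2200
  Midwest: 220 × 8 = 1760
  South: 360 × 6 = 2160
Adjusted estimate = 8080 / 1,080 = 7.48148 → 7.5.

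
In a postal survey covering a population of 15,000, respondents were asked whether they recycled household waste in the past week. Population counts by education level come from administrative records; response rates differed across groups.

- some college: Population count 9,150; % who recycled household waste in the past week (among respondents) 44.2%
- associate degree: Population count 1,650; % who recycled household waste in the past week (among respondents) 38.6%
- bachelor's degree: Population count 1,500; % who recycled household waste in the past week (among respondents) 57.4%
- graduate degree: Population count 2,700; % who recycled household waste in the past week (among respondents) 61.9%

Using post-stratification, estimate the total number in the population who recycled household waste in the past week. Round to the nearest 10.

7,210

Apply each group's respondent rate to its population count:
  some college: 9,150 × 44.2% = 4044.3
  associate degree: 1,650 × 38.6% = 636.9
  bachelor's degree: 1,500 × 57.4% = 861
  graduate degree: 2,700 × 61.9% = 1671.3
Estimated total = 7213.5 → 7,210.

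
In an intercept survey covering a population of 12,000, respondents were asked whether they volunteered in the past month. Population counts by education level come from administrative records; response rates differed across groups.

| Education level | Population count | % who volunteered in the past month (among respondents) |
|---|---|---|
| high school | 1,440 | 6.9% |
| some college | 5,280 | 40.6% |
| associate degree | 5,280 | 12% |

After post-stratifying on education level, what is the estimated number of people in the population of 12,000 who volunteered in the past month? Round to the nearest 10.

2,880

Apply each group's respondent rate to its population count:
  high school: 1,440 × 6.9% = 99.36
  some college: 5,280 × 40.6% = 2143.68
  associate degree: 5,280 × 12% = 633.6
Estimated total = 2876.64 → 2,880.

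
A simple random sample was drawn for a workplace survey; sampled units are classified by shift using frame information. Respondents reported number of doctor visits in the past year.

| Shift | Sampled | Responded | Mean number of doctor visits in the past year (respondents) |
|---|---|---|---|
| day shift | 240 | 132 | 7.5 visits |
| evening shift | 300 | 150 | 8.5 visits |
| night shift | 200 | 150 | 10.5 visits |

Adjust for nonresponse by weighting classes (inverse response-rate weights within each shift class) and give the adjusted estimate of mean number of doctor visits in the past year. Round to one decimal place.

8.7

Response rates by class: day shift 132/240 = 55%, evening shift 150/300 = 50%, night shift 150/200 = 75%.
With weight = n_sampled/n_responded per class, the weighted class total is n_sampled:
  day shift: 240 × 7.5 = 1800
  evening shift: 300 × 8.5 = 2550
  night shift: 200 × 10.5 = 2100
Adjusted estimate = 6450 / 740 = 8.71622 → 8.7.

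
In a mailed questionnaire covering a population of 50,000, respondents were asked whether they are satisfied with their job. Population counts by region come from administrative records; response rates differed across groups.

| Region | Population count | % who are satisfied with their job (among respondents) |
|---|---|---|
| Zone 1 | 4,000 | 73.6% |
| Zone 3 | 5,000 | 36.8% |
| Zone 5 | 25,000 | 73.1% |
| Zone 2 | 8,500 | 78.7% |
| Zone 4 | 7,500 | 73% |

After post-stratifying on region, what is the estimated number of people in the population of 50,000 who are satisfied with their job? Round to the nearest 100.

Each cell contributes its population count × the respondent rate:
  Zone 1: 4,000 × 73.6% = 2944
  Zone 3: 5,000 × 36.8% = 1840
  Zone 5: 25,000 × 73.1% = 18,275
  Zone 2: 8,500 × 78.7% = 6689.5
  Zone 4: 7,500 × 73% = 5475
Estimated total = 35223.5 → 35,200.

35,200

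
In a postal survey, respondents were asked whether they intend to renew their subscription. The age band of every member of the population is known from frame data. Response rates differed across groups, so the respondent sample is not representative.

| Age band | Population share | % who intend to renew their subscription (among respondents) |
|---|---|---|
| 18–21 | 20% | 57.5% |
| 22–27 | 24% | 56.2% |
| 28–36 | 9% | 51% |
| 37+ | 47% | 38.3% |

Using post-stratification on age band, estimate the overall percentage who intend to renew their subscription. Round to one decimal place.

Weight each group's respondent value by its population share:
  18–21: 0.2 × 57.5 = 11.5
  22–27: 0.24 × 56.2 = 13.488
  28–36: 0.09 × 51 = 4.59
  37+: 0.47 × 38.3 = 18.001
Post-stratified estimate = 47.579 → 47.6%.

47.6%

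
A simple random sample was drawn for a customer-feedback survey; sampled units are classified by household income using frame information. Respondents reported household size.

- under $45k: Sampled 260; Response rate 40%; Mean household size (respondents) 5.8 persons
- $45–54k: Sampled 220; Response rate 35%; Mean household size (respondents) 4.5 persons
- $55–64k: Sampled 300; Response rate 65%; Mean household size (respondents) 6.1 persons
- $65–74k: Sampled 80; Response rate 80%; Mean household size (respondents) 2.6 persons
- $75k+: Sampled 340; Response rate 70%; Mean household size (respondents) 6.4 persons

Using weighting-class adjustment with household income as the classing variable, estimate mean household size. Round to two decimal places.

5.59

Each respondent's weight = sampled/responded in their class; summing within a class gives n_sampled, so:
  under $45k: 260 × 5.8 = 1508
  $45–54k: 220 × 4.5 = 990
  $55–64k: 300 × 6.1 = 1830
  $65–74k: 80 × 2.6 = 208
  $75k+: 340 × 6.4 = 2176
Adjusted estimate = 6712 / 1,200 = 5.59333 → 5.59.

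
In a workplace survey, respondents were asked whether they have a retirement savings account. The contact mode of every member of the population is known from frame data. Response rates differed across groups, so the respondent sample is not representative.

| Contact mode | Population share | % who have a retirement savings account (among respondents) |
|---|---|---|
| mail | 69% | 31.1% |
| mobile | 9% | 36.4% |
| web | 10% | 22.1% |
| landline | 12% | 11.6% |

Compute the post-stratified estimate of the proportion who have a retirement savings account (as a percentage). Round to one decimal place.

Reweight to the known contact mode distribution:
  mail: 0.69 × 31.1 = 21.459
  mobile: 0.09 × 36.4 = 3.276
  web: 0.1 × 22.1 = 2.21
  landline: 0.12 × 11.6 = 1.392
Post-stratified estimate = 28.337 → 28.3%.

28.3%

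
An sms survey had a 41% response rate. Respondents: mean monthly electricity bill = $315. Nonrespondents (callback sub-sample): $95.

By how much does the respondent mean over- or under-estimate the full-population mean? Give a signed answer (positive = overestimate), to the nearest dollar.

Nonresponse fraction = 1 − 0.41 = 0.59.
Bias = (nonresponse fraction) × (respondent mean − nonrespondent mean)
     = 0.59 × (315 − 95) = 0.59 × 220 = 129.8.

+$130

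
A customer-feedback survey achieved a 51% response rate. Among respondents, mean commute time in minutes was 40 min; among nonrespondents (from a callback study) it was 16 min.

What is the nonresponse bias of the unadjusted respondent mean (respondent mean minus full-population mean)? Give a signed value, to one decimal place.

+11.8

Nonresponse fraction = 1 − 0.51 = 0.49.
Bias = (nonresponse fraction) × (respondent mean − nonrespondent mean)
     = 0.49 × (40 − 16) = 0.49 × 24 = 11.76.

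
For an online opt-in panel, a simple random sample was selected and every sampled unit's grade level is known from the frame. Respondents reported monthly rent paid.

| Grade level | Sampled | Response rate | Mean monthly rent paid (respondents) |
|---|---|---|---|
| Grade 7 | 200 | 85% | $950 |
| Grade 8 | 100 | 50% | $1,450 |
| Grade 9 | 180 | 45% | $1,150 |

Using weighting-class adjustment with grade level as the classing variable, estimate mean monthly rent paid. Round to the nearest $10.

$1,130

With weight = n_sampled/n_responded per class, the weighted class total is n_sampled:
  Grade 7: 200 × 950 = 190,000
  Grade 8: 100 × 1450 = 145,000
  Grade 9: 180 × 1150 = 207,000
Adjusted estimate = 542,000 / 480 = 1129.17 → $1,130.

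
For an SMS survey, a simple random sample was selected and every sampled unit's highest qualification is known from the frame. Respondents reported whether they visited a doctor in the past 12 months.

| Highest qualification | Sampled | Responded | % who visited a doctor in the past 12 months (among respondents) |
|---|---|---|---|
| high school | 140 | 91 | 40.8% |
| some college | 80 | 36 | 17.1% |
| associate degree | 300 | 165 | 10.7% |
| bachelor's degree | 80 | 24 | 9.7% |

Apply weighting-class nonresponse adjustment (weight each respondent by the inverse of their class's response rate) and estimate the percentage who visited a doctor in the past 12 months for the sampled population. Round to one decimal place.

Class response rates: high school 91/140 = 65%, some college 36/80 = 45%, associate degree 165/300 = 55%, bachelor's degree 24/80 = 30%.
Inverse-response-rate weighting restores each class to its sampled count, so class totals weight by n_sampled:
  high school: 140 × 40.8 = 5712
  some college: 80 × 17.1 = 1368
  associate degree: 300 × 10.7 = 3210
  bachelor's degree: 80 × 9.7 = 776
Adjusted estimate = 11,066 / 600 = 18.4433 → 18.4%.

18.4%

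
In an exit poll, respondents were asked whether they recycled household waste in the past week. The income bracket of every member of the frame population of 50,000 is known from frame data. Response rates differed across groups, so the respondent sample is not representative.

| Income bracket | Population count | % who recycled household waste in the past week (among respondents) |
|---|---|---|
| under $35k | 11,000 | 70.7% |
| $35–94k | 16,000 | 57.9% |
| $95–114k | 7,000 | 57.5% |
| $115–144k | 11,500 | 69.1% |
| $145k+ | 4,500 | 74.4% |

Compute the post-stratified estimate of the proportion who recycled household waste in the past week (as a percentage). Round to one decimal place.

Reweight to the known income bracket distribution:
  under $35k: (11,000/50,000) × 70.7 = 15.554
  $35–94k: (16,000/50,000) × 57.9 = 18.528
  $95–114k: (7,000/50,000) × 57.5 = 8.05
  $115–144k: (11,500/50,000) × 69.1 = 15.893
  $145k+: (4,500/50,000) × 74.4 = 6.696
Post-stratified estimate = 64.721 → 64.7%.

64.7%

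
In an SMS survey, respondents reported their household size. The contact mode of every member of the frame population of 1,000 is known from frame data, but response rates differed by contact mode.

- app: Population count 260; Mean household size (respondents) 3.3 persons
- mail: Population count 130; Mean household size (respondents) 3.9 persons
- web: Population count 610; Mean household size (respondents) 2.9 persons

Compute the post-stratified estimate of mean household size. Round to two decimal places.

Weight each group's respondent value by its population share:
  app: (260/1,000) × 3.3 = 0.858
  mail: (130/1,000) × 3.9 = 0.507
  web: (610/1,000) × 2.9 = 1.769
Post-stratified estimate = 3.134 → 3.13.

3.13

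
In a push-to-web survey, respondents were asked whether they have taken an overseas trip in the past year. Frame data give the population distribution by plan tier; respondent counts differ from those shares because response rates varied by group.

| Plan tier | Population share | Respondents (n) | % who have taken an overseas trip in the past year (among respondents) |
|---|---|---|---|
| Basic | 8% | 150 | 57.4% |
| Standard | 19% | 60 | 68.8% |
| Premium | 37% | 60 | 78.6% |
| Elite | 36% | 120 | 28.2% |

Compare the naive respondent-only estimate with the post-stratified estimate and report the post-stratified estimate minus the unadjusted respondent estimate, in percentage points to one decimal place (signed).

Naive respondent-only estimate (weights = respondent counts):
  (150/390)×57.4 + (60/390)×68.8 + (60/390)×78.6 + (120/390)×28.2 = 53.4308%
Post-stratifying to population shares instead:
  0.08×57.4 + 0.19×68.8 + 0.37×78.6 + 0.36×28.2 = 56.898%
Difference = 56.898 − 53.4308 = 3.4672 pp.

+3.5 percentage points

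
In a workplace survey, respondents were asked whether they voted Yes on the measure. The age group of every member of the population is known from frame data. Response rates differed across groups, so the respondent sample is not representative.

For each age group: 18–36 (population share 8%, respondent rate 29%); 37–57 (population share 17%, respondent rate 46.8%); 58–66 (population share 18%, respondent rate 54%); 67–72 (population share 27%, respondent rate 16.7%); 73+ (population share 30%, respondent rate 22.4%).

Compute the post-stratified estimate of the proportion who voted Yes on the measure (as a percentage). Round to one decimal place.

Post-stratification weights by population share, not respondent share:
  18–36: 0.08 × 29 = 2.32
  37–57: 0.17 × 46.8 = 7.956
  58–66: 0.18 × 54 = 9.72
  67–72: 0.27 × 16.7 = 4.509
  73+: 0.3 × 22.4 = 6.72
Post-stratified estimate = 31.225 → 31.2%.

31.2%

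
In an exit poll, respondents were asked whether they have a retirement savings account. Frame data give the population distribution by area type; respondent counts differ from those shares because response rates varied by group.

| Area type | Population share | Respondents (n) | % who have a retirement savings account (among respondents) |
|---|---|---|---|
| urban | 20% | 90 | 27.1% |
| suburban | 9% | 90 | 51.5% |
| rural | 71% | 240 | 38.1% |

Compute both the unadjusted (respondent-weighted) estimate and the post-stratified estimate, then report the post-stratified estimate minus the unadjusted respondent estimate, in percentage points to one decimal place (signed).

Naive respondent-only estimate (weights = respondent counts):
  (90/420)×27.1 + (90/420)×51.5 + (240/420)×38.1 = 38.6143%
Post-stratified estimate weights by population shares:
  0.2×27.1 + 0.09×51.5 + 0.71×38.1 = 37.106%
Difference = 37.106 − 38.6143 = -1.5083 pp.

-1.5 percentage points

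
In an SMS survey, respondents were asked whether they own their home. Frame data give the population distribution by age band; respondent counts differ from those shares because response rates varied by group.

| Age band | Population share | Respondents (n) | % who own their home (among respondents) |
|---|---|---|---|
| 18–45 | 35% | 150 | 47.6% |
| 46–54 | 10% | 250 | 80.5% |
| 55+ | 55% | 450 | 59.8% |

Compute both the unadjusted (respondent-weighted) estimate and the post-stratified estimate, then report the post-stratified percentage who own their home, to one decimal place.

57.6%

Naive respondent-only estimate (weights = respondent counts):
  (150/850)×47.6 + (250/850)×80.5 + (450/850)×59.8 = 63.7353%
Post-stratifying to population shares instead:
  0.35×47.6 + 0.1×80.5 + 0.55×59.8 = 57.6%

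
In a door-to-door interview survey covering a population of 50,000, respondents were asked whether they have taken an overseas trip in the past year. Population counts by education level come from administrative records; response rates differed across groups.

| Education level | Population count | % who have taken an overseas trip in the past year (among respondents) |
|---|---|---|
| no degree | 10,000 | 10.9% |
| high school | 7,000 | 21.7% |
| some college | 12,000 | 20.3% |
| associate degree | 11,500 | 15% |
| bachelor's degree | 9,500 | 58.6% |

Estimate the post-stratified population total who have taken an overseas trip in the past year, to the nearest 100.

12,300

Estimated count per cell = population count × respondent percentage:
  no degree: 10,000 × 10.9% = 1090
  high school: 7,000 × 21.7% = 1519
  some college: 12,000 × 20.3% = 2436
  associate degree: 11,500 × 15% = 1725
  bachelor's degree: 9,500 × 58.6% = 5567
Estimated total = 12,337 → 12,300.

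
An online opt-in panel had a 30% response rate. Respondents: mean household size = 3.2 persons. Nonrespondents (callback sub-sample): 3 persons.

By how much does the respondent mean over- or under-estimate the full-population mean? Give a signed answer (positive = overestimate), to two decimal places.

+0.14

Nonresponse fraction = 1 − 0.3 = 0.7.
Bias = (nonresponse fraction) × (respondent mean − nonrespondent mean)
     = 0.7 × (3.2 − 3) = 0.7 × 0.2 = 0.14.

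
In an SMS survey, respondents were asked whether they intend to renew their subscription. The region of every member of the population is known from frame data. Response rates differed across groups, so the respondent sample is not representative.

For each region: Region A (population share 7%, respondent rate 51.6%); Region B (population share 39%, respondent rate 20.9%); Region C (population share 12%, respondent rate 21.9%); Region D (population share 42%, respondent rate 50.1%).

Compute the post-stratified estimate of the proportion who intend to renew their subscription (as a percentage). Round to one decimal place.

Post-stratification weights by population share, not respondent share:
  Region A: 0.07 × 51.6 = 3.612
  Region B: 0.39 × 20.9 = 8.151
  Region C: 0.12 × 21.9 = 2.628
  Region D: 0.42 × 50.1 = 21.042
Post-stratified estimate = 35.433 → 35.4%.

35.4%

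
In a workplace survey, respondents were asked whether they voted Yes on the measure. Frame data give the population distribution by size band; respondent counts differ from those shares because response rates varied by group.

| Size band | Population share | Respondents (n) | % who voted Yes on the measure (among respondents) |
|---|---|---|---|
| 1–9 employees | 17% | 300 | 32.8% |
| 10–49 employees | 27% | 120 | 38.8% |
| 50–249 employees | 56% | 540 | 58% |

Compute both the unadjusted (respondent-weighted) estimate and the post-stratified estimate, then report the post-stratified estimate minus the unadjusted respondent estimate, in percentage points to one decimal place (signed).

+0.8 percentage points

Naive respondent-only estimate (weights = respondent counts):
  (300/960)×32.8 + (120/960)×38.8 + (540/960)×58 = 47.725%
Post-stratifying to population shares instead:
  0.17×32.8 + 0.27×38.8 + 0.56×58 = 48.532%
Difference = 48.532 − 47.725 = 0.807 pp.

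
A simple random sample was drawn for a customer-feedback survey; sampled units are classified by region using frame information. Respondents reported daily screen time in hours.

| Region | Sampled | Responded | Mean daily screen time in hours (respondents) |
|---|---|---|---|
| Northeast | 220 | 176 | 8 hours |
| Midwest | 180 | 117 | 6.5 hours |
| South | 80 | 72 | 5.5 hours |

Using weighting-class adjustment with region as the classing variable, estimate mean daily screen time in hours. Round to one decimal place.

Class response rates: Northeast 176/220 = 80%, Midwest 117/180 = 65%, South 72/80 = 90%.
Inverse-response-rate weighting restores each class to its sampled count, so class totals weight by n_sampled:
  Northeast: 220 × 8 = 1760
  Midwest: 180 × 6.5 = 1170
  South: 80 × 5.5 = 440
Adjusted estimate = 3370 / 480 = 7.02083 → 7.0.

7.0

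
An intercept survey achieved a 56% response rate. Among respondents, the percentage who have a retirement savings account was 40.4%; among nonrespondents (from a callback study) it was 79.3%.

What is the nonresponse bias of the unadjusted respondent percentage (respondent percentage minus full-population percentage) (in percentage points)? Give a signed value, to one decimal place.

Nonresponse fraction = 1 − 0.56 = 0.44.
Bias = (nonresponse fraction) × (respondent percentage − nonrespondent percentage)
     = 0.44 × (40.4 − 79.3) = 0.44 × -38.9 = -17.116.

-17.1 percentage points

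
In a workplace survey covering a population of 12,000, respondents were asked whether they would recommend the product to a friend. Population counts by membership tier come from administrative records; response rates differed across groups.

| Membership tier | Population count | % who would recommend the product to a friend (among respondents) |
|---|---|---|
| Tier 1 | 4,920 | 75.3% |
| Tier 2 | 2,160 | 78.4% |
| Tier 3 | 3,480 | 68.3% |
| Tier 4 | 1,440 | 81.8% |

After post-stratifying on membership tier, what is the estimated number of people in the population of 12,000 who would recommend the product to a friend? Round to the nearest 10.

Estimated count per cell = population count × respondent percentage:
  Tier 1: 4,920 × 75.3% = 3704.76
  Tier 2: 2,160 × 78.4% = 1693.44
  Tier 3: 3,480 × 68.3% = 2376.84
  Tier 4: 1,440 × 81.8% = 1177.92
Estimated total = 8952.96 → 8,950.

8,950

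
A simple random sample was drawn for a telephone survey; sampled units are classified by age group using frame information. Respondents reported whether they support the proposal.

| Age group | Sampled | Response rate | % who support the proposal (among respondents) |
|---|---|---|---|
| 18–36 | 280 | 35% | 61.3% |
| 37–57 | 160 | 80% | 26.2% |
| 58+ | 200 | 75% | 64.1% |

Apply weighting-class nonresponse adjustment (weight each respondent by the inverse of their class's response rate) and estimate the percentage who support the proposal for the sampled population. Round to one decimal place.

53.4%

Inverse-response-rate weighting restores each class to its sampled count, so class totals weight by n_sampled:
  18–36: 280 × 61.3 = 17,164
  37–57: 160 × 26.2 = 4192
  58+: 200 × 64.1 = 12820
Adjusted estimate = 34,176 / 640 = 53.4 → 53.4%.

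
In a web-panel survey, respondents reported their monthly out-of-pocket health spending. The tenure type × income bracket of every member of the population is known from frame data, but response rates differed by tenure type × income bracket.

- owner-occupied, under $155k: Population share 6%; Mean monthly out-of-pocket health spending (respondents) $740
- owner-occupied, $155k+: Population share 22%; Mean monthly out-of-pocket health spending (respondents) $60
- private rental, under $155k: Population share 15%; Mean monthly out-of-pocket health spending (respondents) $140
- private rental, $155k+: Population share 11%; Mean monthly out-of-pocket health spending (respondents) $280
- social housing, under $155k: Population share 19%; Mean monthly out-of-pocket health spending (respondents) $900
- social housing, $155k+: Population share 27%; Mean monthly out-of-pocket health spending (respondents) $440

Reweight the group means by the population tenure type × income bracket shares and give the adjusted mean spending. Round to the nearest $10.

$400

Reweight to the known tenure type × income bracket distribution:
  owner-occupied, under $155k: 0.06 × 740 = 44.4
  owner-occupied, $155k+: 0.22 × 60 = 13.2
  private rental, under $155k: 0.15 × 140 = 21
  private rental, $155k+: 0.11 × 280 = 30.8
  social housing, under $155k: 0.19 × 900 = 171
  social housing, $155k+: 0.27 × 440 = 118.8
Post-stratified estimate = 399.2 → $400.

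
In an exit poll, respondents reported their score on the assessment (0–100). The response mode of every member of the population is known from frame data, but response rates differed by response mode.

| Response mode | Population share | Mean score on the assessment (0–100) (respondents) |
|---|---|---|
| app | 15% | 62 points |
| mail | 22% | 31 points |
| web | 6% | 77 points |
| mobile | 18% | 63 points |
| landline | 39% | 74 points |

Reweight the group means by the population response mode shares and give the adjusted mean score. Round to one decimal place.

Each cell contributes population-share × respondent value:
  app: 0.15 × 62 = 9.3
  mail: 0.22 × 31 = 6.82
  web: 0.06 × 77 = 4.62
  mobile: 0.18 × 63 = 11.34
  landline: 0.39 × 74 = 28.86
Post-stratified estimate = 60.94 → 60.9.

60.9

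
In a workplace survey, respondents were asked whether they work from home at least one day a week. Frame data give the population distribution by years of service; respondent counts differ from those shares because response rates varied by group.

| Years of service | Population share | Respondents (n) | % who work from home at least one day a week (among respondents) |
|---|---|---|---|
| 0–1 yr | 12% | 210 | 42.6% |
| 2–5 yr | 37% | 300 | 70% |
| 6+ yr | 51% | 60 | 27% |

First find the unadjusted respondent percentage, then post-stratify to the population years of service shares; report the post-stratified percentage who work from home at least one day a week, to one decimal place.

44.8%

Naive respondent-only estimate (weights = respondent counts):
  (210/570)×42.6 + (300/570)×70 + (60/570)×27 = 55.3789%
Reweighting by population years of service shares:
  0.12×42.6 + 0.37×70 + 0.51×27 = 44.782%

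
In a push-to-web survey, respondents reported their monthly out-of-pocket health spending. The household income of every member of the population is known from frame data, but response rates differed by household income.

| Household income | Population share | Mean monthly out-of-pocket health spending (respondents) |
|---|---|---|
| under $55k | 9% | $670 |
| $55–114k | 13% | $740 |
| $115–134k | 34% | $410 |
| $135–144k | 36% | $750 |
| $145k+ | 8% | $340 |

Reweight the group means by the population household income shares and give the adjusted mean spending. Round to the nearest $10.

$590

Each cell contributes population-share × respondent value:
  under $55k: 0.09 × 670 = 60.3
  $55–114k: 0.13 × 740 = 96.2
  $115–134k: 0.34 × 410 = 139.4
  $135–144k: 0.36 × 750 = 270
  $145k+: 0.08 × 340 = 27.2
Post-stratified estimate = 593.1 → $590.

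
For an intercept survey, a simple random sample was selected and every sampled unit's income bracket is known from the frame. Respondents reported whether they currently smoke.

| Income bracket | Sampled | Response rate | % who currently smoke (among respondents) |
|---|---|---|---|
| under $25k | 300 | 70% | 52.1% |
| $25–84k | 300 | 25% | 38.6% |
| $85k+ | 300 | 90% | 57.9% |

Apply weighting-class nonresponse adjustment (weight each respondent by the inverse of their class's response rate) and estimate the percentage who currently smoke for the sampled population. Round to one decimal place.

49.5%

Inverse-response-rate weighting restores each class to its sampled count, so class totals weight by n_sampled:
  under $25k: 300 × 52.1 = 15,630
  $25–84k: 300 × 38.6 = 11,580
  $85k+: 300 × 57.9 = 17,370
Adjusted estimate = 44,580 / 900 = 49.5333 → 49.5%.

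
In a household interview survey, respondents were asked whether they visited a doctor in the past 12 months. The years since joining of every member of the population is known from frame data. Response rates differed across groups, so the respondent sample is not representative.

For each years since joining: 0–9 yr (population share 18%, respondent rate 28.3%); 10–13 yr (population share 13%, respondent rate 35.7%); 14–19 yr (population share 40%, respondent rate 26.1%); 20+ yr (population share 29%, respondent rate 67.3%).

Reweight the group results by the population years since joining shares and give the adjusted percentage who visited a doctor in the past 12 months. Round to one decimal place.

Each cell contributes population-share × respondent value:
  0–9 yr: 0.18 × 28.3 = 5.094
  10–13 yr: 0.13 × 35.7 = 4.641
  14–19 yr: 0.4 × 26.1 = 10.44
  20+ yr: 0.29 × 67.3 = 19.517
Post-stratified estimate = 39.692 → 39.7%.

39.7%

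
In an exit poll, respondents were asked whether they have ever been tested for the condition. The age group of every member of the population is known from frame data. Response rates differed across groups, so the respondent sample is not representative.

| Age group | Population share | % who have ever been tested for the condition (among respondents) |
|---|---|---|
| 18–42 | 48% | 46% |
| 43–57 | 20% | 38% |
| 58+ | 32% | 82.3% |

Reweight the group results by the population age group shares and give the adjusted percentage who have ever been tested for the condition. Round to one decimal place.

Reweight to the known age group distribution:
  18–42: 0.48 × 46 = 22.08
  43–57: 0.2 × 38 = 7.6
  58+: 0.32 × 82.3 = 26.336
Post-stratified estimate = 56.016 → 56.0%.

56.0%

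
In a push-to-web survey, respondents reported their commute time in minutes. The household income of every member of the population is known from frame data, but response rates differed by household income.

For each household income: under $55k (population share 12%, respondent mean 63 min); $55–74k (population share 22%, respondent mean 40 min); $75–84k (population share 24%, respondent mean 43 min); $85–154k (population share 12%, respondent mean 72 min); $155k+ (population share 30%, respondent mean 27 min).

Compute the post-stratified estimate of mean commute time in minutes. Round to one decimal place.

43.4

Each cell contributes population-share × respondent value:
  under $55k: 0.12 × 63 = 7.56
  $55–74k: 0.22 × 40 = 8.8
  $75–84k: 0.24 × 43 = 10.32
  $85–154k: 0.12 × 72 = 8.64
  $155k+: 0.3 × 27 = 8.1
Post-stratified estimate = 43.42 → 43.4.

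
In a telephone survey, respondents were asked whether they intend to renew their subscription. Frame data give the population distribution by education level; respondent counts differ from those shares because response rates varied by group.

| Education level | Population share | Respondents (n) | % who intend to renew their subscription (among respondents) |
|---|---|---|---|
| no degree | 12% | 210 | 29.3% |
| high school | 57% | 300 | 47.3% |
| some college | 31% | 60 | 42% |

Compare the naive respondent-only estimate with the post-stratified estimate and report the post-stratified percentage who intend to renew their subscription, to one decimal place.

Without adjustment, the pooled respondent share is:
  (210/570)×29.3 + (300/570)×47.3 + (60/570)×42 = 40.1105%
Post-stratifying to population shares instead:
  0.12×29.3 + 0.57×47.3 + 0.31×42 = 43.497%

43.5%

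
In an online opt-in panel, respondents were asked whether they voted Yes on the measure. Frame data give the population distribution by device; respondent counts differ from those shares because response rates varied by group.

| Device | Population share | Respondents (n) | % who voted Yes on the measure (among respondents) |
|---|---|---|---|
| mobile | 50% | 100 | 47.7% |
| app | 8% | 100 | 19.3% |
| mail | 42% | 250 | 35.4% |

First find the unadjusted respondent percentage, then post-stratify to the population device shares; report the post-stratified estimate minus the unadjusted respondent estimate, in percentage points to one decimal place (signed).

Without adjustment, the pooled respondent share is:
  (100/450)×47.7 + (100/450)×19.3 + (250/450)×35.4 = 34.5556%
Post-stratified estimate weights by population shares:
  0.5×47.7 + 0.08×19.3 + 0.42×35.4 = 40.262%
Difference = 40.262 − 34.5556 = 5.7064 pp.

+5.7 percentage points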